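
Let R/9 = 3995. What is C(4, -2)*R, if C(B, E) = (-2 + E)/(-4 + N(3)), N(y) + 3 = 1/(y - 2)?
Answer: 23970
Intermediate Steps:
N(y) = -3 + 1/(-2 + y) (N(y) = -3 + 1/(y - 2) = -3 + 1/(-2 + y))
R = 35955 (R = 9*3995 = 35955)
C(B, E) = ⅓ - E/6 (C(B, E) = (-2 + E)/(-4 + (7 - 3*3)/(-2 + 3)) = (-2 + E)/(-4 + (7 - 9)/1) = (-2 + E)/(-4 + 1*(-2)) = (-2 + E)/(-4 - 2) = (-2 + E)/(-6) = (-2 + E)*(-⅙) = ⅓ - E/6)
C(4, -2)*R = (⅓ - ⅙*(-2))*35955 = (⅓ + ⅓)*35955 = (⅔)*35955 = 23970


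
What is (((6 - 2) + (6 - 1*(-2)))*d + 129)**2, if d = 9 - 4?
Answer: 35721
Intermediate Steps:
d = 5
(((6 - 2) + (6 - 1*(-2)))*d + 129)**2 = (((6 - 2) + (6 - 1*(-2)))*5 + 129)**2 = ((4 + (6 + 2))*5 + 129)**2 = ((4 + 8)*5 + 129)**2 = (12*5 + 129)**2 = (60 + 129)**2 = 189**2 = 35721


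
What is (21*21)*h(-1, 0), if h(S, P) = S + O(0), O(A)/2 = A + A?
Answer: -441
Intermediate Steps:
O(A) = 4*A (O(A) = 2*(A + A) = 2*(2*A) = 4*A)
h(S, P) = S (h(S, P) = S + 4*0 = S + 0 = S)
(21*21)*h(-1, 0) = (21*21)*(-1) = 441*(-1) = -441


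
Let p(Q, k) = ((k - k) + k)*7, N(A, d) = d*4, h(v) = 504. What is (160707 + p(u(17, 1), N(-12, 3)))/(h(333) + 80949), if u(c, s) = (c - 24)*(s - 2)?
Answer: 53597/27151 ≈ 1.9740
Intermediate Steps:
N(A, d) = 4*d
u(c, s) = (-24 + c)*(-2 + s)
p(Q, k) = 7*k (p(Q, k) = (0 + k)*7 = k*7 = 7*k)
(160707 + p(u(17, 1), N(-12, 3)))/(h(333) + 80949) = (160707 + 7*(4*3))/(504 + 80949) = (160707 + 7*12)/81453 = (160707 + 84)*(1/81453) = 160791*(1/81453) = 53597/27151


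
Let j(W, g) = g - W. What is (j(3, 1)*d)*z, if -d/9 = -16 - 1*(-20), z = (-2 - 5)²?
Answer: 3528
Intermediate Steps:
z = 49 (z = (-7)² = 49)
d = -36 (d = -9*(-16 - 1*(-20)) = -9*(-16 + 20) = -9*4 = -36)
(j(3, 1)*d)*z = ((1 - 1*3)*(-36))*49 = ((1 - 3)*(-36))*49 = -2*(-36)*49 = 72*49 = 3528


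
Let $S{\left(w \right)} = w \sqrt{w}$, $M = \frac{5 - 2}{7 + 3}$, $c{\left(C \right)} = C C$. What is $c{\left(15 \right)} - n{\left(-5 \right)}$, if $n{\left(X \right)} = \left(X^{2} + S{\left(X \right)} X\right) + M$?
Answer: $\frac{1997}{10} - 25 i \sqrt{5} \approx 199.7 - 55.902 i$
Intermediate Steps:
$c{\left(C \right)} = C^{2}$
$M = \frac{3}{10} \approx 0.3$
$S{\left(w \right)} = w^{\frac{3}{2}}$
$n{\left(X \right)} = \frac{3}{10} + X^{2} + X^{\frac{5}{2}}$ ($n{\left(X \right)} = \left(X^{2} + X^{\frac{3}{2}} X\right) + \frac{3}{10} = \left(X^{2} + X^{\frac{5}{2}}\right) + \frac{3}{10} = \frac{3}{10} + X^{2} + X^{\frac{5}{2}}$)
$c{\left(15 \right)} - n{\left(-5 \right)} = 15^{2} - \left(\frac{3}{10} + \left(-5\right)^{2} + \left(-5\right)^{\frac{5}{2}}\right) = 225 - \left(\frac{3}{10} + 25 + 25 i \sqrt{5}\right) = 225 - \left(\frac{253}{10} + 25 i \sqrt{5}\right) = \frac{1997}{10} - 25 i \sqrt{5}$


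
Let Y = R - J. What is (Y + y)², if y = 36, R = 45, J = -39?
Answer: 14400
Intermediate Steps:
Y = 84 (Y = 45 - 1*(-39) = 45 + 39 = 84)
(Y + y)² = (84 + 36)² = 120² = 14400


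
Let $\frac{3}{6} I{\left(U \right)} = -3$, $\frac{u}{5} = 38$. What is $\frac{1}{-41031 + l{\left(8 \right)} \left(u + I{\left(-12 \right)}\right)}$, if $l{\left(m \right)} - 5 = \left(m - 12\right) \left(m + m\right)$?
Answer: $- \frac{1}{51887} \approx -1.9273 \cdot 10^{-5}$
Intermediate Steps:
$l{\left(m \right)} = 5 + 2 m \left(-12 + m\right)$ ($l{\left(m \right)} = 5 + \left(m - 12\right) \left(m + m\right) = 5 + \left(-12 + m\right) 2 m = 5 + 2 m \left(-12 + m\right)$)
$u = 190$ ($u = 5 \cdot 38 = 190$)
$I{\left(U \right)} = -6$ ($I{\left(U \right)} = 2 \left(-3\right) = -6$)
$\frac{1}{-41031 + l{\left(8 \right)} \left(u + I{\left(-12 \right)}\right)} = \frac{1}{-41031 + \left(5 - 192 + 2 \cdot 8^{2}\right) \left(190 - 6\right)} = \frac{1}{-41031 + \left(5 - 192 + 2 \cdot 64\right) 184} = \frac{1}{-41031 + \left(5 - 192 + 128\right) 184} = \frac{1}{-41031 - 10856} = \frac{1}{-51887} = - \frac{1}{51887}$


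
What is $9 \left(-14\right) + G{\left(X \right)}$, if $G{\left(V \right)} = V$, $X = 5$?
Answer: $-121$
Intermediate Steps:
$9 \left(-14\right) + G{\left(X \right)} = 9 \left(-14\right) + 5 = -126 + 5 = -121$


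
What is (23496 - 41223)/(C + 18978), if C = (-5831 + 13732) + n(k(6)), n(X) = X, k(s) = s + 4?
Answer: -5909/8963 ≈ -0.65927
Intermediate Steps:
k(s) = 4 + s
C = 7911 (C = (-5831 + 13732) + (4 + 6) = 7901 + 10 = 7911)
(23496 - 41223)/(C + 18978) = (23496 - 41223)/(7911 + 18978) = -17727/26889 = -17727*1/26889 = -5909/8963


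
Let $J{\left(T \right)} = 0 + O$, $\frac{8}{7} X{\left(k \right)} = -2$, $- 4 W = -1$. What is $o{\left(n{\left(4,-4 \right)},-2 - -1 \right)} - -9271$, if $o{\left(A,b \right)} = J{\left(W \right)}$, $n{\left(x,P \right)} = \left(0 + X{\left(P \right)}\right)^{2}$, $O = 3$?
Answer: $9274$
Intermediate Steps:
$W = \frac{1}{4}$ ($W = \left(- \frac{1}{4}\right) \left(-1\right) = \frac{1}{4} \approx 0.25$)
$X{\left(k \right)} = - \frac{7}{4}$ ($X{\left(k \right)} = \frac{7}{8} \left(-2\right) = - \frac{7}{4}$)
$J{\left(T \right)} = 3$ ($J{\left(T \right)} = 0 + 3 = 3$)
$n{\left(x,P \right)} = \frac{49}{16}$ ($n{\left(x,P \right)} = \left(0 - \frac{7}{4}\right)^{2} = \left(- \frac{7}{4}\right)^{2} = \frac{49}{16}$)
$o{\left(A,b \right)} = 3$
$o{\left(n{\left(4,-4 \right)},-2 - -1 \right)} - -9271 = 3 - -9271 = 3 + 9271 = 9274$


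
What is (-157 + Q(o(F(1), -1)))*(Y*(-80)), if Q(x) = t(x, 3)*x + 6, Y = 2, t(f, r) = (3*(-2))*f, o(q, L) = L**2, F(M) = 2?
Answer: 25120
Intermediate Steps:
t(f, r) = -6*f
Q(x) = 6 - 6*x**2 (Q(x) = (-6*x)*x + 6 = -6*x**2 + 6 = 6 - 6*x**2)
(-157 + Q(o(F(1), -1)))*(Y*(-80)) = (-157 + (6 - 6*((-1)**2)**2))*(2*(-80)) = (-157 + (6 - 6*1**2))*(-160) = (-157 + (6 - 6*1))*(-160) = (-157 + (6 - 6))*(-160) = (-157 + 0)*(-160) = -157*(-160) = 25120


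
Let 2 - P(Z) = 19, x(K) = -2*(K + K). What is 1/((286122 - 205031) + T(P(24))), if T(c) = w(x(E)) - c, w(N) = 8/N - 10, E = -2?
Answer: 1/81099 ≈ 1.2331e-5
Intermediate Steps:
x(K) = -4*K
P(Z) = -17 (P(Z) = 2 - 1*19 = 2 - 19 = -17)
w(N) = -10 + 8/N
T(c) = -9 - c (T(c) = (-10 + 8/((-4*(-2)))) - c = (-10 + 8/8) - c = (-10 + 8*(⅛)) - c = (-10 + 1) - c = -9 - c)
1/((286122 - 205031) + T(P(24))) = 1/((286122 - 205031) + (-9 - 1*(-17))) = 1/(81091 + (-9 + 17)) = 1/(81091 + 8) = 1/81099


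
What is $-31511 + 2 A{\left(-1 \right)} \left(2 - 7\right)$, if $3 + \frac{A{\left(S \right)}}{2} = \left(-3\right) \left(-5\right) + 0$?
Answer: $-31751$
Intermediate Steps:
$A{\left(S \right)} = 24$ ($A{\left(S \right)} = -6 + 2 \left(\left(-3\right) \left(-5\right) + 0\right) = -6 + 2 \left(15 + 0\right) = -6 + 2 \cdot 15 = -6 + 30 = 24$)
$-31511 + 2 A{\left(-1 \right)} \left(2 - 7\right) = -31511 + 2 \cdot 24 \left(2 - 7\right) = -31511 + 48 \left(2 - 7\right) = -31511 + 48 \left(-5\right) = -31511 - 240 = -31751$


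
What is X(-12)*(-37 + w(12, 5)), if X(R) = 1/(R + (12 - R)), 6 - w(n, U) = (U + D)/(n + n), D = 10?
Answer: -253/96 ≈ -2.6354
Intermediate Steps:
w(n, U) = 6 - (10 + U)/(2*n) (w(n, U) = 6 - (U + 10)/(n + n) = 6 - (10 + U)/(2*n))
X(R) = 1/12
X(-12)*(-37 + w(12, 5)) = (-37 + (½)*(-10 - 1*5 + 12*12)/12)/12 = (-37 + (½)*(1/12)*(-10 - 5 + 144))/12 = (-37 + (½)*(1/12)*129)/12 = (-37 + 43/8)/12 = (1/12)*(-253/8) = -253/96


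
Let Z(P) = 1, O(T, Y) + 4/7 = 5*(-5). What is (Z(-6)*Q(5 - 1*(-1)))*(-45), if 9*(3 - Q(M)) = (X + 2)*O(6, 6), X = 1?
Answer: -3630/7 ≈ -518.57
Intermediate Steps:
O(T, Y) = -179/7 (O(T, Y) = -4/7 + 5*(-5) = -4/7 - 25 = -179/7)
Q(M) = 242/21 (Q(M) = 3 - (1 + 2)*(-179)/(9*7) = 3 - (-179)/(3*7) = 3 - 1/9*(-537/7) = 3 + 179/21 = 242/21)
(Z(-6)*Q(5 - 1*(-1)))*(-45) = (1*(242/21))*(-45) = (242/21)*(-45) = -3630/7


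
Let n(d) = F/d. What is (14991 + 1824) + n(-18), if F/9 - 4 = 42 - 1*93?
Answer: 33677/2 ≈ 16839.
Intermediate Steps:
F = -423 (F = 36 + 9*(42 - 1*93) = 36 + 9*(42 - 93) = 36 + 9*(-51) = 36 - 459 = -423)
n(d) = -423/d
(14991 + 1824) + n(-18) = (14991 + 1824) - 423/(-18) = 16815 - 423*(-1/18) = 16815 + 47/2 = 33677/2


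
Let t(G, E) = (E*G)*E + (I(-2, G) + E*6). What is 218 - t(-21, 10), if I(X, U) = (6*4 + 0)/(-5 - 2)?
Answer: 15830/7 ≈ 2261.4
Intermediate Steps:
I(X, U) = -24/7 (I(X, U) = (24 + 0)/(-7) = 24*(-1/7) = -24/7)
t(G, E) = -24/7 + 6*E + G*E**2 (t(G, E) = (E*G)*E + (-24/7 + E*6) = G*E**2 + (-24/7 + 6*E) = -24/7 + 6*E + G*E**2)
218 - t(-21, 10) = 218 - (-24/7 + 6*10 - 21*10**2) = 218 - (-24/7 + 60 - 21*100) = 218 - (-24/7 + 60 - 2100) = 218 - 1*(-14304/7) = 218 + 14304/7 = 15830/7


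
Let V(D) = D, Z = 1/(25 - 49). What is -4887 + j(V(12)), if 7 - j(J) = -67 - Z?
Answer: -115513/24 ≈ -4813.0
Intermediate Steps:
Z = -1/24 (Z = 1/(-24) = -1/24 ≈ -0.041667)
j(J) = 1775/24 (j(J) = 7 - (-67 - 1*(-1/24)) = 7 - (-67 + 1/24) = 7 - 1*(-1607/24) = 7 + 1607/24 = 1775/24)
-4887 + j(V(12)) = -4887 + 1775/24 = -115513/24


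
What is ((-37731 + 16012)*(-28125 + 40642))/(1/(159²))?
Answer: -6872809814163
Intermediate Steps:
((-37731 + 16012)*(-28125 + 40642))/(1/(159²)) = (-21719*12517)/(1/25281) = -271856723/1/25281 = -271856723*25281 = -6872809814163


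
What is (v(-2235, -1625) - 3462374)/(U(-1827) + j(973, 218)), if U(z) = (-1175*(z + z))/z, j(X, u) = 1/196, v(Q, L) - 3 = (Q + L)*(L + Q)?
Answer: -2241696884/460599 ≈ -4866.9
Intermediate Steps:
v(Q, L) = 3 + (L + Q)**2 (v(Q, L) = 3 + (Q + L)*(L + Q) = 3 + (L + Q)*(L + Q) = 3 + (L + Q)**2)
j(X, u) = 1/196
U(z) = -2350 (U(z) = (-2350*z)/z = -2350)
(v(-2235, -1625) - 3462374)/(U(-1827) + j(973, 218)) = ((3 + (-1625 - 2235)**2) - 3462374)/(-2350 + 1/196) = ((3 + (-3860)**2) - 3462374)/(-460599/196) = ((3 + 14899600) - 3462374)*(-196/460599) = (14899603 - 3462374)*(-196/460599) = 11437229*(-196/460599) = -2241696884/460599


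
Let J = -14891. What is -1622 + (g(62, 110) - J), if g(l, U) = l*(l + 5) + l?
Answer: 17485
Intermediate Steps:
g(l, U) = l + l*(5 + l) (g(l, U) = l*(5 + l) + l = l + l*(5 + l))
-1622 + (g(62, 110) - J) = -1622 + (62*(6 + 62) - 1*(-14891)) = -1622 + (62*68 + 14891) = -1622 + (4216 + 14891) = -1622 + 19107 = 17485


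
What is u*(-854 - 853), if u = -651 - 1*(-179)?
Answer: 805704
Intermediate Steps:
u = -472 (u = -651 + 179 = -472)
u*(-854 - 853) = -472*(-854 - 853) = -472*(-1707) = 805704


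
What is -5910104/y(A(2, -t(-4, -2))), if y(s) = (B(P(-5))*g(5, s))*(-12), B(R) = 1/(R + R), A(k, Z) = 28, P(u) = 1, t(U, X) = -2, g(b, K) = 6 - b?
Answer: 2955052/3 ≈ 9.8502e+5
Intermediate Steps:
B(R) = 1/(2*R)
y(s) = -6 (y(s) = (((½)/1)*(6 - 1*5))*(-12) = (((½)*1)*(6 - 5))*(-12) = ((½)*1)*(-12) = (½)*(-12) = -6)
-5910104/y(A(2, -t(-4, -2))) = -5910104/(-6) = -5910104*(-⅙) = 2955052/3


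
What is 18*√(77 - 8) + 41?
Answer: 41 + 18*√69 ≈ 190.52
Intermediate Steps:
18*√(77 - 8) + 41 = 18*√69 + 41 = 41 + 18*√69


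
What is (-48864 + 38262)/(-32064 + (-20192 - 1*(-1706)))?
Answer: 1767/8425 ≈ 0.20973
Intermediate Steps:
(-48864 + 38262)/(-32064 + (-20192 - 1*(-1706))) = -10602/(-32064 + (-20192 + 1706)) = -10602/(-32064 - 18486) = -10602/(-50550) = -10602*(-1/50550) = 1767/8425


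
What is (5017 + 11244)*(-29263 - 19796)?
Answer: -797748399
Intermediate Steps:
(5017 + 11244)*(-29263 - 19796) = 16261*(-49059) = -797748399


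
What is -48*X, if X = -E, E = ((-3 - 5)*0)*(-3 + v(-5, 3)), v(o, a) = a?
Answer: 0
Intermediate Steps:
E = 0 (E = ((-3 - 5)*0)*(-3 + 3) = -8*0*0 = 0*0 = 0)
X = 0 (X = -1*0 = 0)
-48*X = -48*0 = 0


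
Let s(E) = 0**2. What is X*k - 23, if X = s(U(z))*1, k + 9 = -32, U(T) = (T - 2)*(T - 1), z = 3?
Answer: -23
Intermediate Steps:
U(T) = (-1 + T)*(-2 + T) (U(T) = (-2 + T)*(-1 + T) = (-1 + T)*(-2 + T))
k = -41 (k = -9 - 32 = -41)
s(E) = 0
X = 0 (X = 0*1 = 0)
X*k - 23 = 0*(-41) - 23 = 0 - 23 = -23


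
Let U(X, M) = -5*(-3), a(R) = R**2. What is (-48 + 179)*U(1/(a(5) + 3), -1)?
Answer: 1965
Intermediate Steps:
U(X, M) = 15
(-48 + 179)*U(1/(a(5) + 3), -1) = (-48 + 179)*15 = 131*15 = 1965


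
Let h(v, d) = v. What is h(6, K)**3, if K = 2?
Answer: 216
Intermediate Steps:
h(6, K)**3 = 6**3 = 216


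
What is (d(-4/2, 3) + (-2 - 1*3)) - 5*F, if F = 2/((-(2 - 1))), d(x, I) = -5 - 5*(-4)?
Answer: 20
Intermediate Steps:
d(x, I) = 15 (d(x, I) = -5 + 20 = 15)
F = -2 (F = 2/((-1*1)) = 2/(-1) = 2*(-1) = -2)
(d(-4/2, 3) + (-2 - 1*3)) - 5*F = (15 + (-2 - 1*3)) - 5*(-2) = (15 + (-2 - 3)) + 10 = (15 - 5) + 10 = 10 + 10 = 20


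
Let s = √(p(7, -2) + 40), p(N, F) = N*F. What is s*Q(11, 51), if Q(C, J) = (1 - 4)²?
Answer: 9*√26 ≈ 45.891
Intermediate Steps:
p(N, F) = F*N
Q(C, J) = 9 (Q(C, J) = (-3)² = 9)
s = √26 (s = √(-2*7 + 40) = √(-14 + 40) = √26 ≈ 5.0990)
s*Q(11, 51) = √26*9 = 9*√26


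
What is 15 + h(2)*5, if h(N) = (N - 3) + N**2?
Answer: 30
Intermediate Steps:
h(N) = -3 + N + N**2 (h(N) = (-3 + N) + N**2 = -3 + N + N**2)
15 + h(2)*5 = 15 + (-3 + 2 + 2**2)*5 = 15 + (-3 + 2 + 4)*5 = 15 + 3*5 = 15 + 15 = 30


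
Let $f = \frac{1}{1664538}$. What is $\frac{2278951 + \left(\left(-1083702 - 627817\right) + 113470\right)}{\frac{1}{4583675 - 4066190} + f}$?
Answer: $\frac{65167878084614540}{242447} \approx 2.6879 \cdot 10^{11}$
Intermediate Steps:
$f = \frac{1}{1664538} \approx 6.0077 \cdot 10^{-7}$
$\frac{2278951 + \left(\left(-1083702 - 627817\right) + 113470\right)}{\frac{1}{4583675 - 4066190} + f} = \frac{2278951 + \left(\left(-1083702 - 627817\right) + 113470\right)}{\frac{1}{4583675 - 4066190} + \frac{1}{1664538}} = \frac{2278951 + \left(-1711519 + 113470\right)}{\frac{1}{517485} + \frac{1}{1664538}} = \frac{2278951 - 1598049}{\frac{1}{517485} + \frac{1}{1664538}} = \frac{680902}{\frac{242447}{95708160770}} = 680902 \cdot \frac{95708160770}{242447} = \frac{65167878084614540}{242447}$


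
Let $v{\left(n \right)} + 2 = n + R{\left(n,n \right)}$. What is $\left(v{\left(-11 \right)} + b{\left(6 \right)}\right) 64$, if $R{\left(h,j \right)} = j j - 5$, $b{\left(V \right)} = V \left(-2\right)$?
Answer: $5824$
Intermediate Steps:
$b{\left(V \right)} = - 2 V$
$R{\left(h,j \right)} = -5 + j^{2}$ ($R{\left(h,j \right)} = j^{2} - 5 = -5 + j^{2}$)
$v{\left(n \right)} = -7 + n + n^{2}$ ($v{\left(n \right)} = -2 + \left(n + \left(-5 + n^{2}\right)\right) = -2 + \left(-5 + n + n^{2}\right) = -7 + n + n^{2}$)
$\left(v{\left(-11 \right)} + b{\left(6 \right)}\right) 64 = \left(\left(-7 - 11 + \left(-11\right)^{2}\right) - 12\right) 64 = \left(\left(-7 - 11 + 121\right) - 12\right) 64 = \left(103 - 12\right) 64 = 91 \cdot 64 = 5824$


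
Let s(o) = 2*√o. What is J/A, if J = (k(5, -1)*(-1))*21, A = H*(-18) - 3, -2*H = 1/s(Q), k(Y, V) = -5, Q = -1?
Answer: -140/13 + 210*I/13 ≈ -10.769 + 16.154*I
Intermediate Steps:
H = I/4 (H = -(-I/2)/2 = -(-1)*I/4 = I/4 ≈ 0.25*I)
A = -3 - 9*I/2 (A = (I/4)*(-18) - 3 = -9*I/2 - 3 = -3 - 9*I/2 ≈ -3.0 - 4.5*I)
J = 105 (J = -5*(-1)*21 = 5*21 = 105)
J/A = 105/(-3 - 9*I/2) = 105*(4*(-3 + 9*I/2)/117) = 140*(-3 + 9*I/2)/39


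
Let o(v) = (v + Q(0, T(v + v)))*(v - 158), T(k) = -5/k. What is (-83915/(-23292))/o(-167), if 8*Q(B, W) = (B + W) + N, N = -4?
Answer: 862388/13030563825 ≈ 6.6182e-5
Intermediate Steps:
Q(B, W) = -1/2 + B/8 + W/8 (Q(B, W) = ((B + W) - 4)/8 = (-4 + B + W)/8 = -1/2 + B/8 + W/8)
o(v) = (-158 + v)*(-1/2 + v - 5/(16*v)) (o(v) = (v + (-1/2 + (1/8)*0 + (-5/(v + v))/8))*(v - 158) = (v + (-1/2 + 0 + (-5*1/(2*v))/8))*(-158 + v) = (v + (-1/2 + 0 + (-5/(2*v))/8))*(-158 + v) = (v + (-1/2 + 0 - 5/(16*v)))*(-158 + v) = (v + (-1/2 - 5/(16*v)))*(-158 + v) = (-1/2 + v - 5/(16*v))*(-158 + v) = (-158 + v)*(-1/2 + v - 5/(16*v)))
(-83915/(-23292))/o(-167) = (-83915/(-23292))/(((1/16)*(790 - 167*(1259 - 2536*(-167) + 16*(-167)**2))/(-167))) = (-83915*(-1/23292))/(((1/16)*(-1/167)*(790 - 167*(1259 + 423512 + 16*27889)))) = 83915/(23292*(((1/16)*(-1/167)*(790 - 167*(1259 + 423512 + 446224))))) = 83915/(23292*(((1/16)*(-1/167)*(790 - 167*870995)))) = 83915/(23292*(((1/16)*(-1/167)*(790 - 145456165)))) = 83915/(23292*(((1/16)*(-1/167)*(-145455375)))) = 83915/(23292*(145455375/2672)) = (83915/23292)*(2672/145455375) = 862388/13030563825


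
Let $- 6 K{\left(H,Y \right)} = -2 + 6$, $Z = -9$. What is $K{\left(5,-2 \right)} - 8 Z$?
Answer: $\frac{214}{3} \approx 71.333$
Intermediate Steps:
$K{\left(H,Y \right)} = - \frac{2}{3}$ ($K{\left(H,Y \right)} = - \frac{-2 + 6}{6} = \left(- \frac{1}{6}\right) 4 = - \frac{2}{3}$)
$K{\left(5,-2 \right)} - 8 Z = - \frac{2}{3} - -72 = - \frac{2}{3} + 72 = \frac{214}{3}$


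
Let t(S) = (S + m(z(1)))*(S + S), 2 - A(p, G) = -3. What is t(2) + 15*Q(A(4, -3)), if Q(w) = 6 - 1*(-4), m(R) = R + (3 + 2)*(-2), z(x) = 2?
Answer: 126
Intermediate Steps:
A(p, G) = 5 (A(p, G) = 2 - 1*(-3) = 2 + 3 = 5)
m(R) = -10 + R (m(R) = R + 5*(-2) = R - 10 = -10 + R)
t(S) = 2*S*(-8 + S) (t(S) = (S + (-10 + 2))*(S + S) = (S - 8)*(2*S) = (-8 + S)*(2*S) = 2*S*(-8 + S))
Q(w) = 10 (Q(w) = 6 + 4 = 10)
t(2) + 15*Q(A(4, -3)) = 2*2*(-8 + 2) + 15*10 = 2*2*(-6) + 150 = -24 + 150 = 126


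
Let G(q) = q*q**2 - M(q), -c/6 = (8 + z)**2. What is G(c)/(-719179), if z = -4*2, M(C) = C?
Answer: 0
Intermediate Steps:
z = -8
c = 0 (c = -6*(8 - 8)**2 = -6*0**2 = -6*0 = 0)
G(q) = q**3 - q (G(q) = q*q**2 - q = q**3 - q)
G(c)/(-719179) = (0**3 - 1*0)/(-719179) = (0 + 0)*(-1/719179) = 0*(-1/719179) = 0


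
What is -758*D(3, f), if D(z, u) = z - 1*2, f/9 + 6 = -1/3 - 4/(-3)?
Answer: -758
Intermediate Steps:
f = -45 (f = -54 + 9*(-1/3 - 4/(-3)) = -54 + 9*(-1*⅓ - 4*(-⅓)) = -54 + 9*(-⅓ + 4/3) = -54 + 9*1 = -54 + 9 = -45)
D(z, u) = -2 + z (D(z, u) = z - 2 = -2 + z)
-758*D(3, f) = -758*(-2 + 3) = -758*1 = -758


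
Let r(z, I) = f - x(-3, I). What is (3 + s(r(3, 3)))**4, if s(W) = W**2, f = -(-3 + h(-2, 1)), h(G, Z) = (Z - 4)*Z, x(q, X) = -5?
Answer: 236421376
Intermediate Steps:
h(G, Z) = Z*(-4 + Z) (h(G, Z) = (-4 + Z)*Z = Z*(-4 + Z))
f = 6 (f = -(-3 + 1*(-4 + 1)) = -(-3 + 1*(-3)) = -(-3 - 3) = -1*(-6) = 6)
r(z, I) = 11 (r(z, I) = 6 - 1*(-5) = 6 + 5 = 11)
(3 + s(r(3, 3)))**4 = (3 + 11**2)**4 = (3 + 121)**4 = 124**4 = 236421376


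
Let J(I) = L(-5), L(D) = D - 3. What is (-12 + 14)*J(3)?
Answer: -16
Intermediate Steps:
L(D) = -3 + D
J(I) = -8 (J(I) = -3 - 5 = -8)
(-12 + 14)*J(3) = (-12 + 14)*(-8) = 2*(-8) = -16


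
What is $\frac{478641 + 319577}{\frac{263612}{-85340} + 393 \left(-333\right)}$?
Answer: $- \frac{8514990515}{1396078009} \approx -6.0992$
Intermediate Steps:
$\frac{478641 + 319577}{\frac{263612}{-85340} + 393 \left(-333\right)} = \frac{798218}{263612 \left(- \frac{1}{85340}\right) - 130869} = \frac{798218}{- \frac{65903}{21335} - 130869} = \frac{798218}{- \frac{2792156018}{21335}} = 798218 \left(- \frac{21335}{2792156018}\right) = - \frac{8514990515}{1396078009}$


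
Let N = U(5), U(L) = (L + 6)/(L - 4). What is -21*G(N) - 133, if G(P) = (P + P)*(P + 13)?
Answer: -11221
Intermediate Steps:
U(L) = (6 + L)/(-4 + L)
N = 11 (N = (6 + 5)/(-4 + 5) = 11/1 = 1*11 = 11)
G(P) = 2*P*(13 + P) (G(P) = (2*P)*(13 + P) = 2*P*(13 + P))
-21*G(N) - 133 = -42*11*(13 + 11) - 133 = -42*11*24 - 133 = -21*528 - 133 = -11088 - 133 = -11221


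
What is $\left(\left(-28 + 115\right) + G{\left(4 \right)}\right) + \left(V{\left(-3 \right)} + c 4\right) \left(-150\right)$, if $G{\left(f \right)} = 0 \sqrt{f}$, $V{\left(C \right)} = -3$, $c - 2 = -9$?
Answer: $4737$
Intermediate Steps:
$c = -7$ ($c = 2 - 9 = -7$)
$G{\left(f \right)} = 0$
$\left(\left(-28 + 115\right) + G{\left(4 \right)}\right) + \left(V{\left(-3 \right)} + c 4\right) \left(-150\right) = \left(\left(-28 + 115\right) + 0\right) + \left(-3 - 28\right) \left(-150\right) = \left(87 + 0\right) + \left(-3 - 28\right) \left(-150\right) = 87 - -4650 = 87 + 4650 = 4737$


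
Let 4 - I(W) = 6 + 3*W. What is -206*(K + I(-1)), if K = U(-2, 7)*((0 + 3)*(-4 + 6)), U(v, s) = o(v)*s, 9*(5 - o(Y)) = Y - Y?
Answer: -43466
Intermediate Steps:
o(Y) = 5 (o(Y) = 5 - (Y - Y)/9 = 5 - ⅑*0 = 5 + 0 = 5)
I(W) = -2 - 3*W (I(W) = 4 - (6 + 3*W) = 4 + (-6 - 3*W) = -2 - 3*W)
U(v, s) = 5*s
K = 210 (K = (5*7)*((0 + 3)*(-4 + 6)) = 35*(3*2) = 35*6 = 210)
-206*(K + I(-1)) = -206*(210 + (-2 - 3*(-1))) = -206*(210 + (-2 + 3)) = -206*(210 + 1) = -206*211 = -43466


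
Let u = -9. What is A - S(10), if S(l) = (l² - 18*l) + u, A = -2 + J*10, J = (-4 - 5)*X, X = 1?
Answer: -3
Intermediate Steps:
J = -9 (J = (-4 - 5)*1 = -9*1 = -9)
A = -92 (A = -2 - 9*10 = -2 - 90 = -92)
S(l) = -9 + l² - 18*l (S(l) = (l² - 18*l) - 9 = -9 + l² - 18*l)
A - S(10) = -92 - (-9 + 10² - 18*10) = -92 - (-9 + 100 - 180) = -92 - 1*(-89) = -92 + 89 = -3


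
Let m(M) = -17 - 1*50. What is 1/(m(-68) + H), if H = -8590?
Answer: -1/8657 ≈ -0.00011551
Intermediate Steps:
m(M) = -67 (m(M) = -17 - 50 = -67)
1/(m(-68) + H) = 1/(-67 - 8590) = 1/(-8657) = -1/8657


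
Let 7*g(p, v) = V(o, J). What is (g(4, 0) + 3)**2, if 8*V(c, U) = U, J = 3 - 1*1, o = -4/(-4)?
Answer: 7225/784 ≈ 9.2156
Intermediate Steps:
o = 1 (o = -4*(-1/4) = 1)
J = 2 (J = 3 - 1 = 2)
V(c, U) = U/8
g(p, v) = 1/28 (g(p, v) = ((1/8)*2)/7 = (1/7)*(1/4) = 1/28)
(g(4, 0) + 3)**2 = (1/28 + 3)**2 = (85/28)**2 = 7225/784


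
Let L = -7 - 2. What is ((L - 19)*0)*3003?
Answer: 0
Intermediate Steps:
L = -9
((L - 19)*0)*3003 = ((-9 - 19)*0)*3003 = -28*0*3003 = 0*3003 = 0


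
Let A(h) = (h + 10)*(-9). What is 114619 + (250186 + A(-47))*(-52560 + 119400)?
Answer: 16744804579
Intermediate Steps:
A(h) = -90 - 9*h (A(h) = (10 + h)*(-9) = -90 - 9*h)
114619 + (250186 + A(-47))*(-52560 + 119400) = 114619 + (250186 + (-90 - 9*(-47)))*(-52560 + 119400) = 114619 + (250186 + (-90 + 423))*66840 = 114619 + (250186 + 333)*66840 = 114619 + 250519*66840 = 114619 + 16744689960 = 16744804579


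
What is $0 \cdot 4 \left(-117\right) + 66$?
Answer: $66$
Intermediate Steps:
$0 \cdot 4 \left(-117\right) + 66 = 0 \left(-117\right) + 66 = 0 + 66 = 66$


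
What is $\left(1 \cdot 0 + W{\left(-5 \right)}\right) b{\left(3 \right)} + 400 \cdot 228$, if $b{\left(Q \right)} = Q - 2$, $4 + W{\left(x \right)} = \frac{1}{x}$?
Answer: $\frac{455979}{5} \approx 91196.0$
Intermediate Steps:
$W{\left(x \right)} = -4 + \frac{1}{x}$
$b{\left(Q \right)} = -2 + Q$ ($b{\left(Q \right)} = Q - 2 = -2 + Q$)
$\left(1 \cdot 0 + W{\left(-5 \right)}\right) b{\left(3 \right)} + 400 \cdot 228 = \left(1 \cdot 0 - \left(4 - \frac{1}{-5}\right)\right) \left(-2 + 3\right) + 400 \cdot 228 = \left(0 - \frac{21}{5}\right) 1 + 91200 = \left(- \frac{21}{5}\right) 1 + 91200 = - \frac{21}{5} + 91200 = \frac{455979}{5}$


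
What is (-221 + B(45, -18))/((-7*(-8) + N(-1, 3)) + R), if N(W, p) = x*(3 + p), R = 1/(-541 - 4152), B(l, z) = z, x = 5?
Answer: -1121627/403597 ≈ -2.7791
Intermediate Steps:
R = -1/4693 (R = 1/(-4693) = -1/4693 ≈ -0.00021308)
N(W, p) = 15 + 5*p (N(W, p) = 5*(3 + p) = 15 + 5*p)
(-221 + B(45, -18))/((-7*(-8) + N(-1, 3)) + R) = (-221 - 18)/((-7*(-8) + (15 + 5*3)) - 1/4693) = -239/((56 + (15 + 15)) - 1/4693) = -239/((56 + 30) - 1/4693) = -239/(86 - 1/4693) = -239/403597/4693 = -239*4693/403597 = -1121627/403597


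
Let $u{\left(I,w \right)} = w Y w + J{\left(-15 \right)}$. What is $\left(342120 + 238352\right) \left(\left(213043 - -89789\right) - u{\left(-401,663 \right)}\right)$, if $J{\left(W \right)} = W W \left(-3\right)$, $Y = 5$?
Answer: $-1099610167536$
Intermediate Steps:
$J{\left(W \right)} = - 3 W^{2}$ ($J{\left(W \right)} = W^{2} \left(-3\right) = - 3 W^{2}$)
$u{\left(I,w \right)} = -675 + 5 w^{2}$ ($u{\left(I,w \right)} = w 5 w - 3 \left(-15\right)^{2} = 5 w w - 675 = 5 w^{2} - 675 = -675 + 5 w^{2}$)
$\left(342120 + 238352\right) \left(\left(213043 - -89789\right) - u{\left(-401,663 \right)}\right) = \left(342120 + 238352\right) \left(\left(213043 - -89789\right) - \left(-675 + 5 \cdot 663^{2}\right)\right) = 580472 \left(\left(213043 + 89789\right) - \left(-675 + 5 \cdot 439569\right)\right) = 580472 \left(302832 - \left(-675 + 2197845\right)\right) = 580472 \left(302832 - 2197170\right) = 580472 \left(-1894338\right) = -1099610167536$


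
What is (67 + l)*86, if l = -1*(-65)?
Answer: 11352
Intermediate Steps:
l = 65
(67 + l)*86 = (67 + 65)*86 = 132*86 = 11352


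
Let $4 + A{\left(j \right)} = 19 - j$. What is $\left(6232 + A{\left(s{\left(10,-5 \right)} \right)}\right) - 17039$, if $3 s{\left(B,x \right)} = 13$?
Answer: $- \frac{32389}{3} \approx -10796.0$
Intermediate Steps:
$s{\left(B,x \right)} = \frac{13}{3}$ ($s{\left(B,x \right)} = \frac{1}{3} \cdot 13 = \frac{13}{3}$)
$A{\left(j \right)} = 15 - j$ ($A{\left(j \right)} = -4 - \left(-19 + j\right) = 15 - j$)
$\left(6232 + A{\left(s{\left(10,-5 \right)} \right)}\right) - 17039 = \left(6232 + \left(15 - \frac{13}{3}\right)\right) - 17039 = \left(6232 + \frac{32}{3}\right) - 17039 = \frac{18728}{3} - 17039 = - \frac{32389}{3}$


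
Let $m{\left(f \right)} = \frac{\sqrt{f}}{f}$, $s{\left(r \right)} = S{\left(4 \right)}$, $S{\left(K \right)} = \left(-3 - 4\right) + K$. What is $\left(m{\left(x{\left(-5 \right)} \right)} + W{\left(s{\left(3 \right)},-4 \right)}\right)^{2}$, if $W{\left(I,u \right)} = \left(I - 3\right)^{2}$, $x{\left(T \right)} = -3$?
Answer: $\frac{\left(108 - i \sqrt{3}\right)^{2}}{9} \approx 1295.7 - 41.569 i$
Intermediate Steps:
$S{\left(K \right)} = -7 + K$
$s{\left(r \right)} = -3$ ($s{\left(r \right)} = -7 + 4 = -3$)
$W{\left(I,u \right)} = \left(-3 + I\right)^{2}$
$m{\left(f \right)} = \frac{1}{\sqrt{f}}$
$\left(m{\left(x{\left(-5 \right)} \right)} + W{\left(s{\left(3 \right)},-4 \right)}\right)^{2} = \left(\frac{1}{\sqrt{-3}} + \left(-3 - 3\right)^{2}\right)^{2} = \left(- \frac{i \sqrt{3}}{3} + \left(-6\right)^{2}\right)^{2} = \left(- \frac{i \sqrt{3}}{3} + 36\right)^{2} = \left(36 - \frac{i \sqrt{3}}{3}\right)^{2}$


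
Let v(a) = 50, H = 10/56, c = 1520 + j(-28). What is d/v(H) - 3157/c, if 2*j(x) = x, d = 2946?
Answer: 2139413/37650 ≈ 56.824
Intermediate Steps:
j(x) = x/2
c = 1506 (c = 1520 + (1/2)*(-28) = 1520 - 14 = 1506)
H = 5/28 (H = 10*(1/56) = 5/28 ≈ 0.17857)
d/v(H) - 3157/c = 2946/50 - 3157/1506 = 2946*(1/50) - 3157*1/1506 = 1473/25 - 3157/1506 = 2139413/37650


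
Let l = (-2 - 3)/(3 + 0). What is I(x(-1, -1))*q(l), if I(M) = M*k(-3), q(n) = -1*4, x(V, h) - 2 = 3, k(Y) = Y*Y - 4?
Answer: -100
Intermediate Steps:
k(Y) = -4 + Y² (k(Y) = Y² - 4 = -4 + Y²)
x(V, h) = 5 (x(V, h) = 2 + 3 = 5)
l = -5/3 ≈ -1.6667
q(n) = -4
I(M) = 5*M (I(M) = M*(-4 + (-3)²) = M*(-4 + 9) = M*5 = 5*M)
I(x(-1, -1))*q(l) = (5*5)*(-4) = 25*(-4) = -100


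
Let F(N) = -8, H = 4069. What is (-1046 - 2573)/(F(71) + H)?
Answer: -3619/4061 ≈ -0.89116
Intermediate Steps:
(-1046 - 2573)/(F(71) + H) = (-1046 - 2573)/(-8 + 4069) = -3619/4061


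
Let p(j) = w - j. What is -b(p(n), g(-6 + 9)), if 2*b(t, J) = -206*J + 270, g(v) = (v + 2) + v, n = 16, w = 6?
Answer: 689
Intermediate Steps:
g(v) = 2 + 2*v (g(v) = (2 + v) + v = 2 + 2*v)
p(j) = 6 - j
b(t, J) = 135 - 103*J (b(t, J) = (-206*J + 270)/2 = (270 - 206*J)/2 = 135 - 103*J)
-b(p(n), g(-6 + 9)) = -(135 - 103*(2 + 2*(-6 + 9))) = -(135 - 103*(2 + 2*3)) = -(135 - 103*(2 + 6)) = -(135 - 103*8) = -(135 - 824) = -1*(-689) = 689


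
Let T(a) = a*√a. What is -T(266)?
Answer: -266*√266 ≈ -4338.3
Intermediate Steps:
T(a) = a^(3/2)
-T(266) = -266^(3/2) = -266*√266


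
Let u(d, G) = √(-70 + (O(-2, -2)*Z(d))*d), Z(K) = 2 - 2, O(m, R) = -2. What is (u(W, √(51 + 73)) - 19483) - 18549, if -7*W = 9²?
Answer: -38032 + I*√70 ≈ -38032.0 + 8.3666*I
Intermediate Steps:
Z(K) = 0
W = -81/7 (W = -⅐*9² = -⅐*81 = -81/7 ≈ -11.571)
u(d, G) = I*√70 (u(d, G) = √(-70 + (-2*0)*d) = √(-70 + 0*d) = √(-70 + 0) = √(-70) = I*√70)
(u(W, √(51 + 73)) - 19483) - 18549 = (I*√70 - 19483) - 18549 = (-19483 + I*√70) - 18549 = -38032 + I*√70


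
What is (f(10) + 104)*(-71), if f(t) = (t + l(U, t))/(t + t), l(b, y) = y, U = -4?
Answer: -7455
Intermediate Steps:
f(t) = 1 (f(t) = (t + t)/(t + t) = (2*t)/((2*t)) = (2*t)*(1/(2*t)) = 1)
(f(10) + 104)*(-71) = (1 + 104)*(-71) = 105*(-71) = -7455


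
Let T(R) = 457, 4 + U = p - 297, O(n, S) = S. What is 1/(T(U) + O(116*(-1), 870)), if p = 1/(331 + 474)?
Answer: 1/1327 ≈ 0.00075358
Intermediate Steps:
p = 1/805 ≈ 0.0012422
U = -242304/805 (U = -4 + (1/805 - 297) = -4 - 239084/805 = -242304/805 ≈ -301.00)
1/(T(U) + O(116*(-1), 870)) = 1/(457 + 870) = 1/1327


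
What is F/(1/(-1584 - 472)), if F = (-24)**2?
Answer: -1184256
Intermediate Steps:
F = 576
F/(1/(-1584 - 472)) = 576/(1/(-1584 - 472)) = 576/(1/(-2056)) = 576/(-1/2056) = 576*(-2056) = -1184256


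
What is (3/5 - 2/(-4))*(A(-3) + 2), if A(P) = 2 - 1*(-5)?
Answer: 99/10 ≈ 9.9000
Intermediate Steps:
A(P) = 7 (A(P) = 2 + 5 = 7)
(3/5 - 2/(-4))*(A(-3) + 2) = (3/5 - 2/(-4))*(7 + 2) = (3*(⅕) - 2*(-¼))*9 = (⅗ + ½)*9 = (11/10)*9 = 99/10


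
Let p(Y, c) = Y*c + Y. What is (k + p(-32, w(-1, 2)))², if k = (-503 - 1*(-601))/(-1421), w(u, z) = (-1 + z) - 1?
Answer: 864900/841 ≈ 1028.4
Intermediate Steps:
w(u, z) = -2 + z
k = -2/29 (k = (-503 + 601)*(-1/1421) = 98*(-1/1421) = -2/29 ≈ -0.068966)
p(Y, c) = Y + Y*c
(k + p(-32, w(-1, 2)))² = (-2/29 - 32*(1 + (-2 + 2)))² = (-2/29 - 32*(1 + 0))² = (-2/29 - 32*1)² = (-2/29 - 32)² = (-930/29)² = 864900/841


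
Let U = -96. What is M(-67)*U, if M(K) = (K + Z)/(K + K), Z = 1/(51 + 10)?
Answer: -196128/4087 ≈ -47.988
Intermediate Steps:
Z = 1/61 ≈ 0.016393
M(K) = (1/61 + K)/(2*K) (M(K) = (K + 1/61)/(K + K) = (1/61 + K)/((2*K)) = (1/61 + K)*(1/(2*K)) = (1/61 + K)/(2*K))
M(-67)*U = ((1/122)*(1 + 61*(-67))/(-67))*(-96) = ((1/122)*(-1/67)*(1 - 4087))*(-96) = ((1/122)*(-1/67)*(-4086))*(-96) = (2043/4087)*(-96) = -196128/4087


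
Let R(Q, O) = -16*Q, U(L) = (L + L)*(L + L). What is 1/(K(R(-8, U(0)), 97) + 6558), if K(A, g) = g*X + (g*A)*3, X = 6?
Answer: 1/44388 ≈ 2.2529e-5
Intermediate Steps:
U(L) = 4*L² (U(L) = (2*L)*(2*L) = 4*L²)
K(A, g) = 6*g + 3*A*g (K(A, g) = g*6 + (g*A)*3 = 6*g + (A*g)*3 = 6*g + 3*A*g)
1/(K(R(-8, U(0)), 97) + 6558) = 1/(3*97*(2 - 16*(-8)) + 6558) = 1/(3*97*(2 + 128) + 6558) = 1/(3*97*130 + 6558) = 1/(37830 + 6558) = 1/44388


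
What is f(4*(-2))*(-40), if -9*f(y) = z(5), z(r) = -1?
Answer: -40/9 ≈ -4.4444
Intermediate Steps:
f(y) = 1/9 (f(y) = -1/9*(-1) = 1/9)
f(4*(-2))*(-40) = (1/9)*(-40) = -40/9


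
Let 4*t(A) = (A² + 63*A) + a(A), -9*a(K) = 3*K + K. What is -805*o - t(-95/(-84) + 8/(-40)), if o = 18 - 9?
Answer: -15367493263/2116800 ≈ -7259.8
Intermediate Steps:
o = 9
a(K) = -4*K/9 (a(K) = -(3*K + K)/9 = -4*K/9)
t(A) = A²/4 + 563*A/36 (t(A) = ((A² + 63*A) - 4*A/9)/4 = (A² + 563*A/9)/4 = A²/4 + 563*A/36)
-805*o - t(-95/(-84) + 8/(-40)) = -805*9 - (-95/(-84) + 8/(-40))*(563 + 9*(-95/(-84) + 8/(-40)))/36 = -7245 - (-95*(-1/84) + 8*(-1/40))*(563 + 9*(-95*(-1/84) + 8*(-1/40)))/36 = -7245 - (95/84 - ⅕)*(563 + 9*(95/84 - ⅕))/36 = -7245 - 391*(563 + 9*(391/420))/(36*420) = -7245 - 391*(563 + 1173/140)/(36*420) = -7245 - 391*79993/(36*420*140) = -7245 - 1*31277263/2116800 = -7245 - 31277263/2116800 = -15367493263/2116800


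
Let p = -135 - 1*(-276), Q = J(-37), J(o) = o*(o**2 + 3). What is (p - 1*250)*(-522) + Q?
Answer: 6134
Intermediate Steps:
J(o) = o*(3 + o**2)
Q = -50764 (Q = -37*(3 + (-37)**2) = -37*(3 + 1369) = -37*1372 = -50764)
p = 141 (p = -135 + 276 = 141)
(p - 1*250)*(-522) + Q = (141 - 1*250)*(-522) - 50764 = (141 - 250)*(-522) - 50764 = -109*(-522) - 50764 = 56898 - 50764 = 6134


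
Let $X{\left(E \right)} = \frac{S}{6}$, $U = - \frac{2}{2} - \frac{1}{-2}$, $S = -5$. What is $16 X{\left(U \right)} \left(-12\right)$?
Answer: $160$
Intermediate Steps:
$U = - \frac{1}{2}$ ($U = \left(-2\right) \frac{1}{2} - - \frac{1}{2} = -1 + \frac{1}{2} = - \frac{1}{2} \approx -0.5$)
$X{\left(E \right)} = - \frac{5}{6}$
$16 X{\left(U \right)} \left(-12\right) = 16 \left(- \frac{5}{6}\right) \left(-12\right) = \left(- \frac{40}{3}\right) \left(-12\right) = 160$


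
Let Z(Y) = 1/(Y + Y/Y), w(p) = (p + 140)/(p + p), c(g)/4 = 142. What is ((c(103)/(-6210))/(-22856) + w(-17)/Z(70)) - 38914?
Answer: -5907228830329/150806745 ≈ -39171.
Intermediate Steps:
c(g) = 568 (c(g) = 4*142 = 568)
w(p) = (140 + p)/(2*p) (w(p) = (140 + p)/((2*p)) = (140 + p)*(1/(2*p)) = (140 + p)/(2*p))
Z(Y) = 1/(1 + Y) (Z(Y) = 1/(Y + 1) = 1/(1 + Y))
((c(103)/(-6210))/(-22856) + w(-17)/Z(70)) - 38914 = ((568/(-6210))/(-22856) + ((1/2)*(140 - 17)/(-17))/(1/(1 + 70))) - 38914 = ((568*(-1/6210))*(-1/22856) + ((1/2)*(-1/17)*123)/(1/71)) - 38914 = (-284/3105*(-1/22856) - 123/(34*1/71)) - 38914 = (71/17741970 - 123/34*71) - 38914 = (71/17741970 - 8733/34) - 38914 = -38735155399/150806745 - 38914 = -5907228830329/150806745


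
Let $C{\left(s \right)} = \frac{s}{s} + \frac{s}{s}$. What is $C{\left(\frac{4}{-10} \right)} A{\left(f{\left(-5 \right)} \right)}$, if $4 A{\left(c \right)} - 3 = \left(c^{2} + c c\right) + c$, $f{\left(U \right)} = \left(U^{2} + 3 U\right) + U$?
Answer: $29$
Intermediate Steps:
$f{\left(U \right)} = U^{2} + 4 U$
$A{\left(c \right)} = \frac{3}{4} + \frac{c^{2}}{2} + \frac{c}{4}$ ($A{\left(c \right)} = \frac{3}{4} + \frac{\left(c^{2} + c c\right) + c}{4} = \frac{3}{4} + \frac{\left(c^{2} + c^{2}\right) + c}{4} = \frac{3}{4} + \frac{2 c^{2} + c}{4} = \frac{3}{4} + \frac{c + 2 c^{2}}{4} = \frac{3}{4} + \left(\frac{c^{2}}{2} + \frac{c}{4}\right) = \frac{3}{4} + \frac{c^{2}}{2} + \frac{c}{4}$)
$C{\left(s \right)} = 2$ ($C{\left(s \right)} = 1 + 1 = 2$)
$C{\left(\frac{4}{-10} \right)} A{\left(f{\left(-5 \right)} \right)} = 2 \left(\frac{3}{4} + \frac{\left(- 5 \left(4 - 5\right)\right)^{2}}{2} + \frac{\left(-5\right) \left(4 - 5\right)}{4}\right) = 2 \left(\frac{3}{4} + \frac{\left(\left(-5\right) \left(-1\right)\right)^{2}}{2} + \frac{\left(-5\right) \left(-1\right)}{4}\right) = 2 \left(\frac{3}{4} + \frac{5^{2}}{2} + \frac{1}{4} \cdot 5\right) = 2 \left(\frac{3}{4} + \frac{1}{2} \cdot 25 + \frac{5}{4}\right) = 2 \left(\frac{3}{4} + \frac{25}{2} + \frac{5}{4}\right) = 2 \cdot \frac{29}{2} = 29$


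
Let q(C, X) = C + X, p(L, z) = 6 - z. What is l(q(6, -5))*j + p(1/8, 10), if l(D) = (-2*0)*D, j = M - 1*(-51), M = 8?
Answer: -4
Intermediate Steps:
j = 59 (j = 8 - 1*(-51) = 8 + 51 = 59)
l(D) = 0 (l(D) = 0*D = 0)
l(q(6, -5))*j + p(1/8, 10) = 0*59 + (6 - 1*10) = 0 + (6 - 10) = 0 - 4 = -4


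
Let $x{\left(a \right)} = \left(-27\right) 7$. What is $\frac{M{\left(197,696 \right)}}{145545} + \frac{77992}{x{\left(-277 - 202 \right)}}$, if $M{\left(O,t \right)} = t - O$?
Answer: $- \frac{3783750443}{9169335} \approx -412.65$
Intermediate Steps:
$x{\left(a \right)} = -189$
$\frac{M{\left(197,696 \right)}}{145545} + \frac{77992}{x{\left(-277 - 202 \right)}} = \frac{696 - 197}{145545} + \frac{77992}{-189} = \left(696 - 197\right) \frac{1}{145545} + 77992 \left(- \frac{1}{189}\right) = 499 \cdot \frac{1}{145545} - \frac{77992}{189} = \frac{499}{145545} - \frac{77992}{189} = - \frac{3783750443}{9169335}$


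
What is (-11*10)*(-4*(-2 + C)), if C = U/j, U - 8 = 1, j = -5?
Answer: -1672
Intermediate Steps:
U = 9 (U = 8 + 1 = 9)
C = -9/5 (C = 9/(-5) = 9*(-⅕) = -9/5 ≈ -1.8000)
(-11*10)*(-4*(-2 + C)) = (-11*10)*(-4*(-2 - 9/5)) = -(-440)*(-19)/5 = -110*76/5 = -1672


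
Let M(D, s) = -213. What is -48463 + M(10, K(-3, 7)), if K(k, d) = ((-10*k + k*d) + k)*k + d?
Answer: -48676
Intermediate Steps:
K(k, d) = d + k*(-9*k + d*k) (K(k, d) = ((-10*k + d*k) + k)*k + d = (-9*k + d*k)*k + d = k*(-9*k + d*k) + d = d + k*(-9*k + d*k))
-48463 + M(10, K(-3, 7)) = -48463 - 213 = -48676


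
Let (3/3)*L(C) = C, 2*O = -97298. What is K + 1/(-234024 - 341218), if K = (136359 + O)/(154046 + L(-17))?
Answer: 50454321791/88603950018 ≈ 0.56944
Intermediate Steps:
O = -48649 (O = (½)*(-97298) = -48649)
L(C) = C
K = 87710/154029 (K = (136359 - 48649)/(154046 - 17) = 87710/154029 ≈ 0.56944)
K + 1/(-234024 - 341218) = 87710/154029 + 1/(-234024 - 341218) = 87710/154029 + 1/(-575242) = 87710/154029 - 1/575242 = 50454321791/88603950018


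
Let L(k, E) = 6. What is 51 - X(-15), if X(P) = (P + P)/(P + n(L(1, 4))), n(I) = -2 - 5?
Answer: 546/11 ≈ 49.636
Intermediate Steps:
n(I) = -7
X(P) = 2*P/(-7 + P) (X(P) = (P + P)/(P - 7) = (2*P)/(-7 + P) = 2*P/(-7 + P))
51 - X(-15) = 51 - 2*(-15)/(-7 - 15) = 51 - 2*(-15)/(-22) = 51 - 2*(-15)*(-1)/22 = 51 - 1*15/11 = 51 - 15/11 = 546/11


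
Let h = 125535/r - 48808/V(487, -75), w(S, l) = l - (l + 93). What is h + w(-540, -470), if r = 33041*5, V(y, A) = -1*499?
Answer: 91859834/16487459 ≈ 5.5715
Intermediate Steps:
V(y, A) = -499
r = 165205
w(S, l) = -93 (w(S, l) = l - (93 + l) = l + (-93 - l) = -93)
h = 1625193521/16487459 (h = 125535/165205 - 48808/(-499) = 125535*(1/165205) - 48808*(-1/499) = 25107/33041 + 48808/499 = 1625193521/16487459 ≈ 98.572)
h + w(-540, -470) = 1625193521/16487459 - 93 = 91859834/16487459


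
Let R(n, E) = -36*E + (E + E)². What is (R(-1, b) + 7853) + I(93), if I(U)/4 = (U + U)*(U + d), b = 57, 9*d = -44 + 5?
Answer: 84765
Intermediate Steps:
d = -13/3 (d = (-44 + 5)/9 = (⅑)*(-39) = -13/3 ≈ -4.3333)
R(n, E) = -36*E + 4*E² (R(n, E) = -36*E + (2*E)² = -36*E + 4*E²)
I(U) = 8*U*(-13/3 + U) (I(U) = 4*((U + U)*(U - 13/3)) = 4*((2*U)*(-13/3 + U)) = 4*(2*U*(-13/3 + U)) = 8*U*(-13/3 + U))
(R(-1, b) + 7853) + I(93) = (4*57*(-9 + 57) + 7853) + (8/3)*93*(-13 + 3*93) = (4*57*48 + 7853) + (8/3)*93*(-13 + 279) = (10944 + 7853) + (8/3)*93*266 = 18797 + 65968 = 84765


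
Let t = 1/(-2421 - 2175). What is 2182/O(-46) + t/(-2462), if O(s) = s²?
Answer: 6172525045/5985821208 ≈ 1.0312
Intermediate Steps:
t = -1/4596 (t = 1/(-4596) = -1/4596 ≈ -0.00021758)
2182/O(-46) + t/(-2462) = 2182/((-46)²) - 1/4596/(-2462) = 2182/2116 - 1/4596*(-1/2462) = 2182*(1/2116) + 1/11315352 = 1091/1058 + 1/11315352 = 6172525045/5985821208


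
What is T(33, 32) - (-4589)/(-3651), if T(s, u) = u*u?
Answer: 3734035/3651 ≈ 1022.7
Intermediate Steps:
T(s, u) = u²
T(33, 32) - (-4589)/(-3651) = 32² - (-4589)/(-3651) = 1024 - (-4589)*(-1)/3651 = 1024 - 1*4589/3651 = 1024 - 4589/3651 = 3734035/3651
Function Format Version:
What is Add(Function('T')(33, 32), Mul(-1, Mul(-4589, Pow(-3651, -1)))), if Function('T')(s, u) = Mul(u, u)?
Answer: Rational(3734035, 3651) ≈ 1022.7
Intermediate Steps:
Function('T')(s, u) = Pow(u, 2)
Add(Function('T')(33, 32), Mul(-1, Mul(-4589, Pow(-3651, -1)))) = Add(Pow(32, 2), Mul(-1, Mul(-4589, Pow(-3651, -1)))) = Add(1024, Mul(-1, Mul(-4589, Rational(-1, 3651)))) = Add(1024, Mul(-1, Rational(4589, 3651))) = Add(1024, Rational(-4589, 3651)) = Rational(3734035, 3651)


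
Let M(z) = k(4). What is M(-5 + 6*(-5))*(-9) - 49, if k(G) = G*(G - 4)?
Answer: -49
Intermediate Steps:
k(G) = G*(-4 + G)
M(z) = 0 (M(z) = 4*(-4 + 4) = 4*0 = 0)
M(-5 + 6*(-5))*(-9) - 49 = 0*(-9) - 49 = 0 - 49 = -49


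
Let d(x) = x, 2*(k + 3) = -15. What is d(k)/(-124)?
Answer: 21/248 ≈ 0.084677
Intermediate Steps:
k = -21/2 (k = -3 + (½)*(-15) = -3 - 15/2 = -21/2 ≈ -10.500)
d(k)/(-124) = -21/2/(-124) = -21/2*(-1/124) = 21/248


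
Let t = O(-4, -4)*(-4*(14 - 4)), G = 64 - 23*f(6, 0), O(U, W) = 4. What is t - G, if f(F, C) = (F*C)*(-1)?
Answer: -224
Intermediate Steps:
f(F, C) = -C*F (f(F, C) = (C*F)*(-1) = -C*F)
G = 64 (G = 64 - (-23)*0*6 = 64 - 23*0 = 64 + 0 = 64)
t = -160 (t = 4*(-4*(14 - 4)) = 4*(-4*10) = 4*(-40) = -160)
t - G = -160 - 1*64 = -160 - 64 = -224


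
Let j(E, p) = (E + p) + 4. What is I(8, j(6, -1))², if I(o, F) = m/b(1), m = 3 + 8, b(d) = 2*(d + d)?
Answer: 121/16 ≈ 7.5625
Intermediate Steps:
j(E, p) = 4 + E + p
b(d) = 4*d (b(d) = 2*(2*d) = 4*d)
m = 11
I(o, F) = 11/4 (I(o, F) = 11/((4*1)) = 11/4)
I(8, j(6, -1))² = (11/4)² = 121/16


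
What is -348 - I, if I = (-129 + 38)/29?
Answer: -10001/29 ≈ -344.86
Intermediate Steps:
I = -91/29 (I = -91*1/29 = -91/29 ≈ -3.1379)
-348 - I = -348 - 1*(-91/29) = -348 + 91/29 = -10001/29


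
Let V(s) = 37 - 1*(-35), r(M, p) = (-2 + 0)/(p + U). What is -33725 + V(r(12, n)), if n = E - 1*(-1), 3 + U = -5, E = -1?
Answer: -33653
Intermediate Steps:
U = -8 (U = -3 - 5 = -8)
n = 0 (n = -1 - 1*(-1) = -1 + 1 = 0)
r(M, p) = -2/(-8 + p) (r(M, p) = (-2 + 0)/(p - 8) = -2/(-8 + p))
V(s) = 72 (V(s) = 37 + 35 = 72)
-33725 + V(r(12, n)) = -33725 + 72 = -33653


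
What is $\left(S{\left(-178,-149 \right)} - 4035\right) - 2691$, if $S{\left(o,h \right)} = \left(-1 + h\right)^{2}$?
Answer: $15774$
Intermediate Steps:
$\left(S{\left(-178,-149 \right)} - 4035\right) - 2691 = \left(\left(-1 - 149\right)^{2} - 4035\right) - 2691 = \left(\left(-150\right)^{2} - 4035\right) - 2691 = \left(22500 - 4035\right) - 2691 = 18465 - 2691 = 15774$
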